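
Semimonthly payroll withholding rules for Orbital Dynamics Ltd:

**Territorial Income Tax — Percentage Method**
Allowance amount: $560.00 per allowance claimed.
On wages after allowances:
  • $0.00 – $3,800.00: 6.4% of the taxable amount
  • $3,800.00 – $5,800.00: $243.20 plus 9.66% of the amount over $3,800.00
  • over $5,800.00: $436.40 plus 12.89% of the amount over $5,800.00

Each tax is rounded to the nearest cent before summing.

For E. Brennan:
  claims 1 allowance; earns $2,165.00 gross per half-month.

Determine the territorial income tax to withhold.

$102.72

Territorial Income Tax: taxable = $2,165.00 − 1×$560.00 = $1,605.00
  6.4% × $1,605.00 = $102.72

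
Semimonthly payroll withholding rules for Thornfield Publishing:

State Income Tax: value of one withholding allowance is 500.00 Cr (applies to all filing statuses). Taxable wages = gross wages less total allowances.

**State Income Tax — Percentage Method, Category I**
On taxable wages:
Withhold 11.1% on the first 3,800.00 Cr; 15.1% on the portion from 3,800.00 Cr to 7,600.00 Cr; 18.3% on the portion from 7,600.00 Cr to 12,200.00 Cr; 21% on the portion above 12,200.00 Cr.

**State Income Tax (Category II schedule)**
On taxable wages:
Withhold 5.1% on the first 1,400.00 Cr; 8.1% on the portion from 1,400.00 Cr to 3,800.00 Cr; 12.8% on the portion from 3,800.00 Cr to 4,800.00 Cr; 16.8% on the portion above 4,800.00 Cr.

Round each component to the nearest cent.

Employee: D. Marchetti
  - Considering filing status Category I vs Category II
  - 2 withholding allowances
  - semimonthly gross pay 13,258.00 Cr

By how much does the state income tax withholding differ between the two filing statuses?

State Income Tax (Category I): taxable = 13,258.00 Cr − 2×500.00 Cr = 12,258.00 Cr
  1,837.40 Cr + 21% × (12,258.00 Cr − 12,200.00 Cr) = 1,837.40 Cr + 21% × 58.00 Cr = 1,849.58 Cr
State Income Tax (Category II): taxable = 13,258.00 Cr − 2×500.00 Cr = 12,258.00 Cr
  393.80 Cr + 16.8% × (12,258.00 Cr − 4,800.00 Cr) = 393.80 Cr + 16.8% × 7,458.00 Cr = 1,646.74 Cr
Difference: |1,849.58 Cr − 1,646.74 Cr| = 202.84 Cr (higher under Category I)

202.84 Cr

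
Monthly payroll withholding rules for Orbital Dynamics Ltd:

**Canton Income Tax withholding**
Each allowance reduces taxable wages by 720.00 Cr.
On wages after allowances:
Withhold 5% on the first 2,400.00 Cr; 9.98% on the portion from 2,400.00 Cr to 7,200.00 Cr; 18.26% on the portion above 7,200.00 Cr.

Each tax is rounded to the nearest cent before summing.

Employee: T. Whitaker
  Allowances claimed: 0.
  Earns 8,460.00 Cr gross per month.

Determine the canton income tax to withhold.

Canton Income Tax: taxable = 8,460.00 Cr
  599.04 Cr + 18.26% × (8,460.00 Cr − 7,200.00 Cr) = 599.04 Cr + 18.26% × 1,260.00 Cr = 829.12 Cr

829.12 Cr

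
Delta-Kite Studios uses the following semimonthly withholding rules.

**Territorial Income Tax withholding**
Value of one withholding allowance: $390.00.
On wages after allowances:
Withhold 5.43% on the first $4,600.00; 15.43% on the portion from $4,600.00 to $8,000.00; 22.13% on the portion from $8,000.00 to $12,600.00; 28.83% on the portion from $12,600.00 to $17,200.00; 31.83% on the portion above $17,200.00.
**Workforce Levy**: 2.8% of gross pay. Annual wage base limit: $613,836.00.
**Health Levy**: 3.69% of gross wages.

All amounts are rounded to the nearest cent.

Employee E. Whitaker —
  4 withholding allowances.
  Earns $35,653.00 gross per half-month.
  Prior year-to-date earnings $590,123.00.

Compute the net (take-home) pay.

Territorial Income Tax: taxable = $35,653.00 − 4×$390.00 = $34,093.00
  $3,118.56 + 31.83% × ($34,093.00 − $17,200.00) = $3,118.56 + 31.83% × $16,893.00 = $8,495.60
Workforce Levy: cap $613,836.00 − YTD $590,123.00 = $23,713.00 subject; 2.8% × $23,713.00 = $663.96
Health Levy: 3.69% × $35,653.00 = $1,315.60
Total withheld: $8,495.60 + $663.96 + $1,315.60 = $10,475.16
Net pay: $35,653.00 − $10,475.16 = $25,177.84

$25,177.84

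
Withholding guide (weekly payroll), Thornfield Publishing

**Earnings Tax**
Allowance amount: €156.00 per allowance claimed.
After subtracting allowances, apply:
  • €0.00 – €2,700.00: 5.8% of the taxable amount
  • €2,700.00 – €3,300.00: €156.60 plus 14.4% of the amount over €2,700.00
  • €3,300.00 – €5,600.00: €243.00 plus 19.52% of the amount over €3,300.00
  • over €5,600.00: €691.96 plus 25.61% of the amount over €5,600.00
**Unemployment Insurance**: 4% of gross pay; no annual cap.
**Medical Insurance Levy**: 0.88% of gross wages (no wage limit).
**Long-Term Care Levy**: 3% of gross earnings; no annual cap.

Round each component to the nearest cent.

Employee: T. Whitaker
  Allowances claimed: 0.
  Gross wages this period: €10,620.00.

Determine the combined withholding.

€2,814.44

Earnings Tax: taxable = €10,620.00
  €691.96 + 25.61% × (€10,620.00 − €5,600.00) = €691.96 + 25.61% × €5,020.00 = €1,977.58
Unemployment Insurance: 4% × €10,620.00 = €424.80
Medical Insurance Levy: 0.88% × €10,620.00 = €93.46
Long-Term Care Levy: 3% × €10,620.00 = €318.60
Total: €1,977.58 + €424.80 + €93.46 + €318.60 = €2,814.44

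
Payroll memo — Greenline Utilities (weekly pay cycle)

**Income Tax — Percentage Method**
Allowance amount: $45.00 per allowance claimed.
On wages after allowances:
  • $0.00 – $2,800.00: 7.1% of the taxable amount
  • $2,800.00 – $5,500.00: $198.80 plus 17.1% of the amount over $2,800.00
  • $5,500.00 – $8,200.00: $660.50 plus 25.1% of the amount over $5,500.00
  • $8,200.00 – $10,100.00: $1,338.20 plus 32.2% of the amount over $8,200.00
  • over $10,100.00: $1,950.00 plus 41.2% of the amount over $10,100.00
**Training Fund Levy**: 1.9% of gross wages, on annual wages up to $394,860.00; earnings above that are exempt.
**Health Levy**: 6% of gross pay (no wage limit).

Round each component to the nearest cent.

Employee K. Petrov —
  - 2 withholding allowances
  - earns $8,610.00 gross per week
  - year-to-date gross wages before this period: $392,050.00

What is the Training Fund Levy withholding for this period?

$53.39

Training Fund Levy: cap $394,860.00 − YTD $392,050.00 = $2,810.00 subject; 1.9% × $2,810.00 = $53.39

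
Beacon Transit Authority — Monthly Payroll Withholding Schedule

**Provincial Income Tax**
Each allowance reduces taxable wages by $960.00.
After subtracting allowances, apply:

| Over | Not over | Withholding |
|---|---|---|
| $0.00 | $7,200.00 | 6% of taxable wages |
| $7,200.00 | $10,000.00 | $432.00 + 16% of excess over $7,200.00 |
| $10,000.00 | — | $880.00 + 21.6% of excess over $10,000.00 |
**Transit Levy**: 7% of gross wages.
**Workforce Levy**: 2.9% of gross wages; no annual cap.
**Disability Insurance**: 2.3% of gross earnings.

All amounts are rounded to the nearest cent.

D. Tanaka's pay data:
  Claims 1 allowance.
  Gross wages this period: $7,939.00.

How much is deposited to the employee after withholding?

Provincial Income Tax: taxable = $7,939.00 − 1×$960.00 = $6,979.00
  6% × $6,979.00 = $418.74
Transit Levy: 7% × $7,939.00 = $555.73
Workforce Levy: 2.9% × $7,939.00 = $230.23
Disability Insurance: 2.3% × $7,939.00 = $182.60
Total withheld: $418.74 + $555.73 + $230.23 + $182.60 = $1,387.30
Net pay: $7,939.00 − $1,387.30 = $6,551.70

$6,551.70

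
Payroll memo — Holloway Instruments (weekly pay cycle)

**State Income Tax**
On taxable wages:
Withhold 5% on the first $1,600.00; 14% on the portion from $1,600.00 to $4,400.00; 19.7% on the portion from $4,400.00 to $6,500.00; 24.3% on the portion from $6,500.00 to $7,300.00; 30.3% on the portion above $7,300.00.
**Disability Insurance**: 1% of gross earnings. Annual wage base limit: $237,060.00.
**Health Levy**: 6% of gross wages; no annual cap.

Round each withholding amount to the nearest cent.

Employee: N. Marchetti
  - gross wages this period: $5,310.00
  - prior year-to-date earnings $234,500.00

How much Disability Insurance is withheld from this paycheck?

$25.60

Disability Insurance: cap $237,060.00 − YTD $234,500.00 = $2,560.00 subject; 1% × $2,560.00 = $25.60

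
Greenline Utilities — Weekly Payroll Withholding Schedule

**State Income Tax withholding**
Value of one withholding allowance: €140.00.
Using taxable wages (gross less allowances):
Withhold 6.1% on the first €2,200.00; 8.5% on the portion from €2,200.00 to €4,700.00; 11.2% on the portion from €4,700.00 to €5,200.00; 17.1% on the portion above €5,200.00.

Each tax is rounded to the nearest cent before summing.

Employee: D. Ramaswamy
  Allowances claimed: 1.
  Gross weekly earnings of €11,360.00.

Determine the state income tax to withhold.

€1,432.12

State Income Tax: taxable = €11,360.00 − 1×€140.00 = €11,220.00
  €402.70 + 17.1% × (€11,220.00 − €5,200.00) = €402.70 + 17.1% × €6,020.00 = €1,432.12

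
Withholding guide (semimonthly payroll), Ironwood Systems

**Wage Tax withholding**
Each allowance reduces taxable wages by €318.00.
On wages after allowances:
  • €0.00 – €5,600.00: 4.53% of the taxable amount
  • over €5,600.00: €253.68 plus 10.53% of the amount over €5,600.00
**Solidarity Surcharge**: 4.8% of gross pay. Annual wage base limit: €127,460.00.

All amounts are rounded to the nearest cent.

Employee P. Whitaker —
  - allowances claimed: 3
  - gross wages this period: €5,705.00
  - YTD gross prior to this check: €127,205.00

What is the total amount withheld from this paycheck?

€227.46

Wage Tax: taxable = €5,705.00 − 3×€318.00 = €4,751.00
  4.53% × €4,751.00 = €215.22
Solidarity Surcharge: cap €127,460.00 − YTD €127,205.00 = €255.00 subject; 4.8% × €255.00 = €12.24
Total: €215.22 + €12.24 = €227.46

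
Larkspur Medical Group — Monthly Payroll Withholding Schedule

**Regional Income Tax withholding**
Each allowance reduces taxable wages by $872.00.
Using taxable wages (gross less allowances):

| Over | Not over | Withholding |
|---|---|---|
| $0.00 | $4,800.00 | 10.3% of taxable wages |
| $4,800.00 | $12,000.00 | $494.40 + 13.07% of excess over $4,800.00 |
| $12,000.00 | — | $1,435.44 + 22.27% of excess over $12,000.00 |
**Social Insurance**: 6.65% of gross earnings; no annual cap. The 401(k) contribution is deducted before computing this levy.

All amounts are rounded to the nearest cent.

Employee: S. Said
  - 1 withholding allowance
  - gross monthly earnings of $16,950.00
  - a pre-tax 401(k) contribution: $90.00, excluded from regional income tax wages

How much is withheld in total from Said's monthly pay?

$3,444.76

Regional Income Tax: taxable = $16,950.00 − $90.00 − 1×$872.00 = $15,988.00
  $1,435.44 + 22.27% × ($15,988.00 − $12,000.00) = $1,435.44 + 22.27% × $3,988.00 = $2,323.57
Social Insurance: 6.65% × $16,860.00 = $1,121.19
Total: $2,323.57 + $1,121.19 = $3,444.76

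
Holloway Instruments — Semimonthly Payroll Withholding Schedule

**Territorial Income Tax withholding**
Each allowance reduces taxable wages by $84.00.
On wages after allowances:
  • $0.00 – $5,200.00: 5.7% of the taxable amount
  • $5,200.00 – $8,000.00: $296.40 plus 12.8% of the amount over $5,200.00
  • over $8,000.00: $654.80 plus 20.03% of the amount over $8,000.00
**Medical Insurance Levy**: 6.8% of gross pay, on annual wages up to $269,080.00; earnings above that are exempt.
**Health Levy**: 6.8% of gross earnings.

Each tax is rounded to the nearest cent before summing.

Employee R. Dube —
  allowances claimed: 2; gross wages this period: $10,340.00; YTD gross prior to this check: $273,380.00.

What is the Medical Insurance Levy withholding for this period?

Medical Insurance Levy: YTD $273,380.00 ≥ cap $269,080.00 → $0.00

$0.00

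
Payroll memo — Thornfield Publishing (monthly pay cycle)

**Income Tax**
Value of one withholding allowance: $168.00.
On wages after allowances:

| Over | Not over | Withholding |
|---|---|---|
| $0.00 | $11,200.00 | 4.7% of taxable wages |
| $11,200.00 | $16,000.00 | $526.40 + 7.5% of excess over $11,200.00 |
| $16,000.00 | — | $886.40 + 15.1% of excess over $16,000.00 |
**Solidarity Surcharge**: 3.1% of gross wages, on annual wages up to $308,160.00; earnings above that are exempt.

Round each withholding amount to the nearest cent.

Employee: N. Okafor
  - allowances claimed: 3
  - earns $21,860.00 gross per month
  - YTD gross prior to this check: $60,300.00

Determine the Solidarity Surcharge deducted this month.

Solidarity Surcharge: 3.1% × $21,860.00 = $677.66

$677.66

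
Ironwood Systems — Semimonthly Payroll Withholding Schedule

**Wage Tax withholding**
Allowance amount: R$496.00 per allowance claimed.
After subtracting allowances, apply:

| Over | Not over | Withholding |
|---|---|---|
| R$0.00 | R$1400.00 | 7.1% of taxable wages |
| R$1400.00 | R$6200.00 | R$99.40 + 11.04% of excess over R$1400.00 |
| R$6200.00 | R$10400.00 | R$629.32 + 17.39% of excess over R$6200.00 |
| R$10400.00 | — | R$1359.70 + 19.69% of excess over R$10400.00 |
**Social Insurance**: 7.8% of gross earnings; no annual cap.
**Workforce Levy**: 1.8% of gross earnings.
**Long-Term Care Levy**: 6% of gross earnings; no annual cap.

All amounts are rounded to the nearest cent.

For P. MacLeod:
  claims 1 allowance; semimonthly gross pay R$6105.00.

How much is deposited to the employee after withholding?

R$4588.55

Wage Tax: taxable = R$6105.00 − 1×R$496.00 = R$5609.00
  R$99.40 + 11.04% × (R$5609.00 − R$1400.00) = R$99.40 + 11.04% × R$4209.00 = R$564.07
Social Insurance: 7.8% × R$6105.00 = R$476.19
Workforce Levy: 1.8% × R$6105.00 = R$109.89
Long-Term Care Levy: 6% × R$6105.00 = R$366.30
Total withheld: R$564.07 + R$476.19 + R$109.89 + R$366.30 = R$1516.45
Net pay: R$6105.00 − R$1516.45 = R$4588.55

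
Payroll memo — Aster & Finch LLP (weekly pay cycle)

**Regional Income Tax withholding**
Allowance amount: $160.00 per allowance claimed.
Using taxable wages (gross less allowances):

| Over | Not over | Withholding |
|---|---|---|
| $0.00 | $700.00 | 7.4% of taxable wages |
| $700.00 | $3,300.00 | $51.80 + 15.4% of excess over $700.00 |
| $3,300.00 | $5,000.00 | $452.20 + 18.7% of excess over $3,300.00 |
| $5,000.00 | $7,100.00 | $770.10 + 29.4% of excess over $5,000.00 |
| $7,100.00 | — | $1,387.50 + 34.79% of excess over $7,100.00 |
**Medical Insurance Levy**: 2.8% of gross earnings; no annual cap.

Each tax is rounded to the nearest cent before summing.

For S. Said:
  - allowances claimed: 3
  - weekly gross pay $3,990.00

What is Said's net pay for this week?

Regional Income Tax: taxable = $3,990.00 − 3×$160.00 = $3,510.00
  $452.20 + 18.7% × ($3,510.00 − $3,300.00) = $452.20 + 18.7% × $210.00 = $491.47
Medical Insurance Levy: 2.8% × $3,990.00 = $111.72
Total withheld: $491.47 + $111.72 = $603.19
Net pay: $3,990.00 − $603.19 = $3,386.81

$3,386.81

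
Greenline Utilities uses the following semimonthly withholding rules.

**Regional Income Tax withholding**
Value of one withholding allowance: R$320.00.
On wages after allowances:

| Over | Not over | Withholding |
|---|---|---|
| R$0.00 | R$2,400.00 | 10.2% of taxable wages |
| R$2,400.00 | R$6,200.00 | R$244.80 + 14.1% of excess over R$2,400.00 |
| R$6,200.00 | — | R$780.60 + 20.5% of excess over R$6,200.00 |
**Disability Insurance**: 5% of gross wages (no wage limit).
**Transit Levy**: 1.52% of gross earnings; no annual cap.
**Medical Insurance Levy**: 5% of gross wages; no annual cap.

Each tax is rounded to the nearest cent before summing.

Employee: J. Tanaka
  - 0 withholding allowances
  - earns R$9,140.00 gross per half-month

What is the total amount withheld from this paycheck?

R$2,436.23

Regional Income Tax: taxable = R$9,140.00
  R$780.60 + 20.5% × (R$9,140.00 − R$6,200.00) = R$780.60 + 20.5% × R$2,940.00 = R$1,383.30
Disability Insurance: 5% × R$9,140.00 = R$457.00
Transit Levy: 1.52% × R$9,140.00 = R$138.93
Medical Insurance Levy: 5% × R$9,140.00 = R$457.00
Total: R$1,383.30 + R$457.00 + R$138.93 + R$457.00 = R$2,436.23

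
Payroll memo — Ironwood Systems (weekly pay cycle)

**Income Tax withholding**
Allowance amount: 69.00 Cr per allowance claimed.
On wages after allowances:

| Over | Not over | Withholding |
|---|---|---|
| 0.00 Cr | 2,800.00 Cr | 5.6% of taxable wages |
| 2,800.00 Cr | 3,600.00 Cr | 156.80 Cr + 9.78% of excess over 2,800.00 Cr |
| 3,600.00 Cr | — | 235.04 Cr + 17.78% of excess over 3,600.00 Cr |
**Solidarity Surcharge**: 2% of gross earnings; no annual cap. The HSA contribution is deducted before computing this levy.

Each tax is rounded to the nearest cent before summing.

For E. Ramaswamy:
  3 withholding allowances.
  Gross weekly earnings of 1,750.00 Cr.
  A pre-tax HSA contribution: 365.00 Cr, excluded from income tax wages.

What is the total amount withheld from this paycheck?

93.67 Cr

Income Tax: taxable = 1,750.00 Cr − 365.00 Cr − 3×69.00 Cr = 1,178.00 Cr
  5.6% × 1,178.00 Cr = 65.97 Cr
Solidarity Surcharge: 2% × 1,385.00 Cr = 27.70 Cr
Total: 65.97 Cr + 27.70 Cr = 93.67 Cr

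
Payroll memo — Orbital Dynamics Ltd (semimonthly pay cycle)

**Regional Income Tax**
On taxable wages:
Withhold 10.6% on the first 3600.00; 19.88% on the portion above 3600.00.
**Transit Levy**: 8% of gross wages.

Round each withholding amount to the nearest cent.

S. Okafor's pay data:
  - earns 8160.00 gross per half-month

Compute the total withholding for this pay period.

Regional Income Tax: taxable = 8160.00
  381.60 + 19.88% × (8160.00 − 3600.00) = 381.60 + 19.88% × 4560.00 = 1288.13
Transit Levy: 8% × 8160.00 = 652.80
Total: 1288.13 + 652.80 = 1940.93

1940.93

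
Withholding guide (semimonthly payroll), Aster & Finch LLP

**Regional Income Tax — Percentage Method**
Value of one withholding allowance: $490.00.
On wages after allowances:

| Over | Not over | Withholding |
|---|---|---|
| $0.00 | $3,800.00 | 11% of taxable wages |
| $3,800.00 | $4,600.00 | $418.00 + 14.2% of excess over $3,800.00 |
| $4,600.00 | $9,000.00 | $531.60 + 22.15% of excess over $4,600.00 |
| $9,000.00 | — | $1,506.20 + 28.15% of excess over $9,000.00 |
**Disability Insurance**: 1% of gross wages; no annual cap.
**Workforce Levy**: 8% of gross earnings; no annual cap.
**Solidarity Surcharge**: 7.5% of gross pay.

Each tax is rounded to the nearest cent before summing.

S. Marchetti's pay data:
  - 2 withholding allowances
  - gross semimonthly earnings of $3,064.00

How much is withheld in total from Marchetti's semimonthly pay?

Regional Income Tax: taxable = $3,064.00 − 2×$490.00 = $2,084.00
  11% × $2,084.00 = $229.24
Disability Insurance: 1% × $3,064.00 = $30.64
Workforce Levy: 8% × $3,064.00 = $245.12
Solidarity Surcharge: 7.5% × $3,064.00 = $229.80
Total: $229.24 + $30.64 + $245.12 + $229.80 = $734.80

$734.80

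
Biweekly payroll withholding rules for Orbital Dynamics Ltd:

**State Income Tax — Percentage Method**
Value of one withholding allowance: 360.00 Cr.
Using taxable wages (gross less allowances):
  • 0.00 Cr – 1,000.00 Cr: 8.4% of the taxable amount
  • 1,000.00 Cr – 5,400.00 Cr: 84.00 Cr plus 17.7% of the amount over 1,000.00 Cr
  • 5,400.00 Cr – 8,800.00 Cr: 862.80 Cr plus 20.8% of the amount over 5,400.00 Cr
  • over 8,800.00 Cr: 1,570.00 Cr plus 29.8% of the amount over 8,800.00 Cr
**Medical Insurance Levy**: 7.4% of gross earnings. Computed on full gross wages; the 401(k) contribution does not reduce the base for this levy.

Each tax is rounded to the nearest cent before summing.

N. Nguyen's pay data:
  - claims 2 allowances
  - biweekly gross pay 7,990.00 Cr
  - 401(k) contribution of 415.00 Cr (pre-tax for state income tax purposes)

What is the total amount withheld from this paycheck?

State Income Tax: taxable = 7,990.00 Cr − 415.00 Cr − 2×360.00 Cr = 6,855.00 Cr
  862.80 Cr + 20.8% × (6,855.00 Cr − 5,400.00 Cr) = 862.80 Cr + 20.8% × 1,455.00 Cr = 1,165.44 Cr
Medical Insurance Levy: 7.4% × 7,990.00 Cr = 591.26 Cr
Total: 1,165.44 Cr + 591.26 Cr = 1,756.70 Cr

1,756.70 Cr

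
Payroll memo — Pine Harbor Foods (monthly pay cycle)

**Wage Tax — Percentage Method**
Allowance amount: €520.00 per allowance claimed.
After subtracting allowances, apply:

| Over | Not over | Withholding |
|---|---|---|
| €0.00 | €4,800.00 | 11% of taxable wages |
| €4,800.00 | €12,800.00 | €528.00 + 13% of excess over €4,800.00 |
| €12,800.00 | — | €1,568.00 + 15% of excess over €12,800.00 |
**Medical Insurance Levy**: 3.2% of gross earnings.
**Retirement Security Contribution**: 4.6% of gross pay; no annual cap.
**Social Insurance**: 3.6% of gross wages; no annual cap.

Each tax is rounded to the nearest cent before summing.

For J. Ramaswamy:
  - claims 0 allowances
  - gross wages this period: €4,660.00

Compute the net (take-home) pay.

€3,616.16

Wage Tax: taxable = €4,660.00
  11% × €4,660.00 = €512.60
Medical Insurance Levy: 3.2% × €4,660.00 = €149.12
Retirement Security Contribution: 4.6% × €4,660.00 = €214.36
Social Insurance: 3.6% × €4,660.00 = €167.76
Total withheld: €512.60 + €149.12 + €214.36 + €167.76 = €1,043.84
Net pay: €4,660.00 − €1,043.84 = €3,616.16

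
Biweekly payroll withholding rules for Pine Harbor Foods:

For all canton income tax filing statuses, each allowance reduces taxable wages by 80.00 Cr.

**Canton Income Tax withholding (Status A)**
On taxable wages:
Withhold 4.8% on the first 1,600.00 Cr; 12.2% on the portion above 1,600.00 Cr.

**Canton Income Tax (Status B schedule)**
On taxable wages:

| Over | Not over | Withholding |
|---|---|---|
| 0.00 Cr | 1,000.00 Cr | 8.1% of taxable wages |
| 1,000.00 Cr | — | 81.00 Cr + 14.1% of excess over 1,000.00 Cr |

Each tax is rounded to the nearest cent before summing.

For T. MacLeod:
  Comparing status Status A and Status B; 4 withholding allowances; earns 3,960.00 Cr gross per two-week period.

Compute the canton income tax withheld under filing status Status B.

453.24 Cr

Canton Income Tax (Status B): taxable = 3,960.00 Cr − 4×80.00 Cr = 3,640.00 Cr
  81.00 Cr + 14.1% × (3,640.00 Cr − 1,000.00 Cr) = 81.00 Cr + 14.1% × 2,640.00 Cr = 453.24 Cr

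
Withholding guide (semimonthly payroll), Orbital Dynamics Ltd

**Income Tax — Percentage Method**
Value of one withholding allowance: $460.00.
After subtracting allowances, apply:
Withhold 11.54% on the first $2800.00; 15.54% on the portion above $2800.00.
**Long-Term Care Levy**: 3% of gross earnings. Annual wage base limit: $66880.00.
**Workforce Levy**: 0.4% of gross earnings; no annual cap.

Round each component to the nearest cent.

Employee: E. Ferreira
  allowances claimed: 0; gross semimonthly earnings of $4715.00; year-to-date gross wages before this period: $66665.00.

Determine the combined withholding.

$646.02

Income Tax: taxable = $4715.00
  $323.12 + 15.54% × ($4715.00 − $2800.00) = $323.12 + 15.54% × $1915.00 = $620.71
Long-Term Care Levy: cap $66880.00 − YTD $66665.00 = $215.00 subject; 3% × $215.00 = $6.45
Workforce Levy: 0.4% × $4715.00 = $18.86
Total: $620.71 + $6.45 + $18.86 = $646.02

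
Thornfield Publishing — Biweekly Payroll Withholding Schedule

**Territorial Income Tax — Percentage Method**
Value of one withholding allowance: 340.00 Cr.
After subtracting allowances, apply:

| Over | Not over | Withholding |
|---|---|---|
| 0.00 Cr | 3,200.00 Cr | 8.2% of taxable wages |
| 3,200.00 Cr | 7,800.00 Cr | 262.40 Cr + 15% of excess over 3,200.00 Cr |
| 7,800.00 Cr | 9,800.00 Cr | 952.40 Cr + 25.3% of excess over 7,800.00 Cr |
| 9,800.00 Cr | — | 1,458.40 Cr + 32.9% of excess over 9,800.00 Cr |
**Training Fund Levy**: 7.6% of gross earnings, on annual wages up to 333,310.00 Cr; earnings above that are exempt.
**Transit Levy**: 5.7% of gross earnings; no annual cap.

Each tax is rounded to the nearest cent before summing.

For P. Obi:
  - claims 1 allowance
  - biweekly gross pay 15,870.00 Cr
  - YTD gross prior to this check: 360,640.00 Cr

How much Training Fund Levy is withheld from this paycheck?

Training Fund Levy: YTD 360,640.00 Cr ≥ cap 333,310.00 Cr → 0.00 Cr

0.00 Cr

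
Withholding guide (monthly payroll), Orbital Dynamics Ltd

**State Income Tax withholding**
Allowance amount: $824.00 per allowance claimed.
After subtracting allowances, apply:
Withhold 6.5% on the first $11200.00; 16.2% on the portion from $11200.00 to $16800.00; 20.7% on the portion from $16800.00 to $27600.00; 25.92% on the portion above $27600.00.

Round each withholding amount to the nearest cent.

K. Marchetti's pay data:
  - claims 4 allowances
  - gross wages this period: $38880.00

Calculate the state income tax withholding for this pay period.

$5940.25

State Income Tax: taxable = $38880.00 − 4×$824.00 = $35584.00
  $3870.80 + 25.92% × ($35584.00 − $27600.00) = $3870.80 + 25.92% × $7984.00 = $5940.25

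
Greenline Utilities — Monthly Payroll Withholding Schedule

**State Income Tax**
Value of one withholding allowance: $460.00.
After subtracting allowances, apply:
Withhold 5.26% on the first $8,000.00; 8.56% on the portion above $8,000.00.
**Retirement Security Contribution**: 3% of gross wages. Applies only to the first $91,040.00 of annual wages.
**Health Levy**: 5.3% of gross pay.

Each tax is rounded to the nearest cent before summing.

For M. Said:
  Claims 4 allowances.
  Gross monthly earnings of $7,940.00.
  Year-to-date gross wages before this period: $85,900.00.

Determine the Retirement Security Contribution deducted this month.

Retirement Security Contribution: cap $91,040.00 − YTD $85,900.00 = $5,140.00 subject; 3% × $5,140.00 = $154.20

$154.20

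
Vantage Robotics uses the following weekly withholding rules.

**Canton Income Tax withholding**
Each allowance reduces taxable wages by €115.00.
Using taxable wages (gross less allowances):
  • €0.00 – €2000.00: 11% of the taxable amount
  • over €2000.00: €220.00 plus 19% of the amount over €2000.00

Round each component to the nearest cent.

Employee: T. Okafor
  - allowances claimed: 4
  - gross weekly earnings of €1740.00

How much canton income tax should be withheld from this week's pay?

€140.80

Canton Income Tax: taxable = €1740.00 − 4×€115.00 = €1280.00
  11% × €1280.00 = €140.80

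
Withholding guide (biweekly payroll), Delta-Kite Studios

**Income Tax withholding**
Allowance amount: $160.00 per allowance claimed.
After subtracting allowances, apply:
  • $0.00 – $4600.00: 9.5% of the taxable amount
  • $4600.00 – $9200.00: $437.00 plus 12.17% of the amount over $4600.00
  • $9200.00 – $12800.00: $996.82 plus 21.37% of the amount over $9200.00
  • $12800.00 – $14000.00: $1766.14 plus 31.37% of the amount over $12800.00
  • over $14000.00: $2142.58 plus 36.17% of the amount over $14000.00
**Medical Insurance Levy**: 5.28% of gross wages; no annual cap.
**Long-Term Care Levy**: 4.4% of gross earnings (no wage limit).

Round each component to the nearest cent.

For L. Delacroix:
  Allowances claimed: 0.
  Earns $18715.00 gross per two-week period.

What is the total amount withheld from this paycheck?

$5659.61

Income Tax: taxable = $18715.00
  $2142.58 + 36.17% × ($18715.00 − $14000.00) = $2142.58 + 36.17% × $4715.00 = $3848.00
Medical Insurance Levy: 5.28% × $18715.00 = $988.15
Long-Term Care Levy: 4.4% × $18715.00 = $823.46
Total: $3848.00 + $988.15 + $823.46 = $5659.61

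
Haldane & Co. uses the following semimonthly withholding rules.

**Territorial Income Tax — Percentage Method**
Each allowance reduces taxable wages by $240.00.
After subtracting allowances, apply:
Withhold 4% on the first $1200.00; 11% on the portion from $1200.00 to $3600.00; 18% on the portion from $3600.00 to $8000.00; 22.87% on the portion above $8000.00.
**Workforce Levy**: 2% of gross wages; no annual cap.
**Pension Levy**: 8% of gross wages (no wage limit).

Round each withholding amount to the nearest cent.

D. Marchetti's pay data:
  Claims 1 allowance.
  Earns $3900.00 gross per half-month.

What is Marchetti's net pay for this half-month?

$3187.20

Territorial Income Tax: taxable = $3900.00 − 1×$240.00 = $3660.00
  $312.00 + 18% × ($3660.00 − $3600.00) = $312.00 + 18% × $60.00 = $322.80
Workforce Levy: 2% × $3900.00 = $78.00
Pension Levy: 8% × $3900.00 = $312.00
Total withheld: $322.80 + $78.00 + $312.00 = $712.80
Net pay: $3900.00 − $712.80 = $3187.20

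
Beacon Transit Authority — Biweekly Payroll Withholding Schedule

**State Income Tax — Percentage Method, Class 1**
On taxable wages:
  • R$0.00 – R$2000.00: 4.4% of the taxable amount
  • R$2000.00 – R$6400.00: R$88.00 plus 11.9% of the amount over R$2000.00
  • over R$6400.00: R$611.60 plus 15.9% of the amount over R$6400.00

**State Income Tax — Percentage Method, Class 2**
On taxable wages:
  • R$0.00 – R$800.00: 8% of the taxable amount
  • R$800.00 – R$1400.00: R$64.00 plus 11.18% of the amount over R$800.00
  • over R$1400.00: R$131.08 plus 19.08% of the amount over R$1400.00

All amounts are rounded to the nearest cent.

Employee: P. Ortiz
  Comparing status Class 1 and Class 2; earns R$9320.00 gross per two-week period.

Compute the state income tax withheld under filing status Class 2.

R$1642.22

State Income Tax (Class 2): taxable = R$9320.00
  R$131.08 + 19.08% × (R$9320.00 − R$1400.00) = R$131.08 + 19.08% × R$7920.00 = R$1642.22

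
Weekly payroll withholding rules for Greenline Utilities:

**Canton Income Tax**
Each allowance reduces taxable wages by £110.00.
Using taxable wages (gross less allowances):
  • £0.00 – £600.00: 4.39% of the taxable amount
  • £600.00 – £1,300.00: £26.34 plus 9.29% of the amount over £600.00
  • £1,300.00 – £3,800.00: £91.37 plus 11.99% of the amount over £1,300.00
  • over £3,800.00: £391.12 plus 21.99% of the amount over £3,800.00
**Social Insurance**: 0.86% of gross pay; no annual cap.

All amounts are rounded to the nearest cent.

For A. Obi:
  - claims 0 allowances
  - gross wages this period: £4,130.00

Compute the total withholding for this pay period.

£499.21

Canton Income Tax: taxable = £4,130.00
  £391.12 + 21.99% × (£4,130.00 − £3,800.00) = £391.12 + 21.99% × £330.00 = £463.69
Social Insurance: 0.86% × £4,130.00 = £35.52
Total: £463.69 + £35.52 = £499.21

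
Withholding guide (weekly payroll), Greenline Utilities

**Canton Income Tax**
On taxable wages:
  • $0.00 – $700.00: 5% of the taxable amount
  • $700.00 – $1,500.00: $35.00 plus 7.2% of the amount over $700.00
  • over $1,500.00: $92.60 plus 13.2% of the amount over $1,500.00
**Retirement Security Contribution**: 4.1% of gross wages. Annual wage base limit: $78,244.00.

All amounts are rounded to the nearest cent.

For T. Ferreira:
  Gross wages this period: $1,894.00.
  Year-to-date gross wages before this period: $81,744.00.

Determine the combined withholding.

Canton Income Tax: taxable = $1,894.00
  $92.60 + 13.2% × ($1,894.00 − $1,500.00) = $92.60 + 13.2% × $394.00 = $144.61
Retirement Security Contribution: YTD $81,744.00 ≥ cap $78,244.00 → $0.00
Total: $144.61 + $0.00 = $144.61

$144.61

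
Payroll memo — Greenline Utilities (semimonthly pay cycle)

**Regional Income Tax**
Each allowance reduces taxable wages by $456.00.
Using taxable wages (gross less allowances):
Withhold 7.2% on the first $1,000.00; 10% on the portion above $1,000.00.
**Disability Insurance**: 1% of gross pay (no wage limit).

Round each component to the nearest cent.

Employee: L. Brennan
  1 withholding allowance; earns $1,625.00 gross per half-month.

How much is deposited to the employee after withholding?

$1,519.85

Regional Income Tax: taxable = $1,625.00 − 1×$456.00 = $1,169.00
  $72.00 + 10% × ($1,169.00 − $1,000.00) = $72.00 + 10% × $169.00 = $88.90
Disability Insurance: 1% × $1,625.00 = $16.25
Total withheld: $88.90 + $16.25 = $105.15
Net pay: $1,625.00 − $105.15 = $1,519.85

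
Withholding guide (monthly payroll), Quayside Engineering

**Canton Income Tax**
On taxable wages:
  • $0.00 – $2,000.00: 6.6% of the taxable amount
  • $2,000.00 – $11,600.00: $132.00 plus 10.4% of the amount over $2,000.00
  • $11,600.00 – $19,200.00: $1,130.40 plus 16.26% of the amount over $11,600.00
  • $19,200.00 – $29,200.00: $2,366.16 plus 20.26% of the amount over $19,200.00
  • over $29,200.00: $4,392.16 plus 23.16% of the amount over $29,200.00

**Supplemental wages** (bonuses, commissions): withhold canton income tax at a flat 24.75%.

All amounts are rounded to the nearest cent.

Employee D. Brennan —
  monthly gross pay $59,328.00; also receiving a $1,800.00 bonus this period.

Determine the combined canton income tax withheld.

Canton Income Tax: taxable = $59,328.00
  $4,392.16 + 23.16% × ($59,328.00 − $29,200.00) = $4,392.16 + 23.16% × $30,128.00 = $11,369.80
Supplemental (24.75% flat on bonus): 24.75% × $1,800.00 = $445.50
Total canton income tax: $11,369.80 + $445.50 = $11,815.30

$11,815.30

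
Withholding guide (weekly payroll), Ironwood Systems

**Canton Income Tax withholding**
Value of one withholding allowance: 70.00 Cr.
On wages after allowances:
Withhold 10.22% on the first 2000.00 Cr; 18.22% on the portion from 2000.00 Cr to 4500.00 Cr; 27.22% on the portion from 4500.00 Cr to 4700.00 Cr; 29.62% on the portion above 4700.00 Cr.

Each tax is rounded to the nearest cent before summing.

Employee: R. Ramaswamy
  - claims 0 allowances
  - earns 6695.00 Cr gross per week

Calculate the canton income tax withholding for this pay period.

1305.26 Cr

Canton Income Tax: taxable = 6695.00 Cr
  714.34 Cr + 29.62% × (6695.00 Cr − 4700.00 Cr) = 714.34 Cr + 29.62% × 1995.00 Cr = 1305.26 Cr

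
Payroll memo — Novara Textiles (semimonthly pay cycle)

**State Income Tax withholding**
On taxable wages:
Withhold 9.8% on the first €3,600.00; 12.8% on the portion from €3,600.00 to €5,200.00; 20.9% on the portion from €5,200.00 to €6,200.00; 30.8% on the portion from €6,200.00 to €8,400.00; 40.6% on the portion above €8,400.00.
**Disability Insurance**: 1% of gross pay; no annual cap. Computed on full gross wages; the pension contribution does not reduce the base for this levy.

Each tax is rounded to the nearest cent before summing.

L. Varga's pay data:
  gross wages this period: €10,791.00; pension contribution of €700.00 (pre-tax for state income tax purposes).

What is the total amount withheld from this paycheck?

€2,238.66

State Income Tax: taxable = €10,791.00 − €700.00 = €10,091.00
  €1,444.20 + 40.6% × (€10,091.00 − €8,400.00) = €1,444.20 + 40.6% × €1,691.00 = €2,130.75
Disability Insurance: 1% × €10,791.00 = €107.91
Total: €2,130.75 + €107.91 = €2,238.66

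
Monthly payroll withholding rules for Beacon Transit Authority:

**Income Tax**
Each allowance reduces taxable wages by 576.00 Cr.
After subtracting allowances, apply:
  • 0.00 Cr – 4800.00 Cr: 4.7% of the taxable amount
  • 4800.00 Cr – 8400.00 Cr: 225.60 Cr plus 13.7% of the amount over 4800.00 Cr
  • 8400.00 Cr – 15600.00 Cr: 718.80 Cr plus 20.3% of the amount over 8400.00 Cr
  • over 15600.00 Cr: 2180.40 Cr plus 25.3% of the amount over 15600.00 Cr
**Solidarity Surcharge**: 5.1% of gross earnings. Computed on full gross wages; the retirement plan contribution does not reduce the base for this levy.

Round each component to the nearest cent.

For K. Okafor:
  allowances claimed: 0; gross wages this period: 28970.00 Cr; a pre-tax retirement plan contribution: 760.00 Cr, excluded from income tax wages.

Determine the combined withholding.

6848.20 Cr

Income Tax: taxable = 28970.00 Cr − 760.00 Cr = 28210.00 Cr
  2180.40 Cr + 25.3% × (28210.00 Cr − 15600.00 Cr) = 2180.40 Cr + 25.3% × 12610.00 Cr = 5370.73 Cr
Solidarity Surcharge: 5.1% × 28970.00 Cr = 1477.47 Cr
Total: 5370.73 Cr + 1477.47 Cr = 6848.20 Cr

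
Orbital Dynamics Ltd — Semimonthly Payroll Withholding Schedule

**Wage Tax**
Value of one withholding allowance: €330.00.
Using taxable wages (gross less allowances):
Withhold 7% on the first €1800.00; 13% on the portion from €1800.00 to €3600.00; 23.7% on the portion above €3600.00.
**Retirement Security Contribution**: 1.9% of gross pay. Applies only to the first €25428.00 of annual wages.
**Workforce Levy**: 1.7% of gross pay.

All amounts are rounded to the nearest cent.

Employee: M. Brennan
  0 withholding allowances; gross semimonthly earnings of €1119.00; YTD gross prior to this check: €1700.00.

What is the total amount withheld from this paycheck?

Wage Tax: taxable = €1119.00
  7% × €1119.00 = €78.33
Retirement Security Contribution: 1.9% × €1119.00 = €21.26
Workforce Levy: 1.7% × €1119.00 = €19.02
Total: €78.33 + €21.26 + €19.02 = €118.61

€118.61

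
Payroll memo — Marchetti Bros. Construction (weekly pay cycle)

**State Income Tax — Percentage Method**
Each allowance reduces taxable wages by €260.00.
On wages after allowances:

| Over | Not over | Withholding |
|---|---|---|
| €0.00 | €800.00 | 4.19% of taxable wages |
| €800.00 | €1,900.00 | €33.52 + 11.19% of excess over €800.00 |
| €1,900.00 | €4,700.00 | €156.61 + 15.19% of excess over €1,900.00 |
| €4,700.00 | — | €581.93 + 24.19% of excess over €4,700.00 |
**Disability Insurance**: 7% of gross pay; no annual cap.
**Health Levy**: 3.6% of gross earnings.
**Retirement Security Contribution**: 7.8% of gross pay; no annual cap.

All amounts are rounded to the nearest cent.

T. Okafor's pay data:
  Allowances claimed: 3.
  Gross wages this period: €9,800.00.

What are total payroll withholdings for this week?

State Income Tax: taxable = €9,800.00 − 3×€260.00 = €9,020.00
  €581.93 + 24.19% × (€9,020.00 − €4,700.00) = €581.93 + 24.19% × €4,320.00 = €1,626.94
Disability Insurance: 7% × €9,800.00 = €686.00
Health Levy: 3.6% × €9,800.00 = €352.80
Retirement Security Contribution: 7.8% × €9,800.00 = €764.40
Total: €1,626.94 + €686.00 + €352.80 + €764.40 = €3,430.14

€3,430.14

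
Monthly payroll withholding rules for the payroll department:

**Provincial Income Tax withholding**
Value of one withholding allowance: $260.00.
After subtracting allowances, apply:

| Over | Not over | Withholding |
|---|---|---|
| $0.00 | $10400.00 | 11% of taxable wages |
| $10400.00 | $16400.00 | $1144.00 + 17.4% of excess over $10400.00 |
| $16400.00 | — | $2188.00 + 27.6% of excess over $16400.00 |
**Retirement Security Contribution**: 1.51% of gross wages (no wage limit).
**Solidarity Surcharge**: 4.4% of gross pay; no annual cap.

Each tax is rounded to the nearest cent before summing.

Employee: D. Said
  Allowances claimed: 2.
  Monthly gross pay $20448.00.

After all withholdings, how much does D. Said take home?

$16077.80

Provincial Income Tax: taxable = $20448.00 − 2×$260.00 = $19928.00
  $2188.00 + 27.6% × ($19928.00 − $16400.00) = $2188.00 + 27.6% × $3528.00 = $3161.73
Retirement Security Contribution: 1.51% × $20448.00 = $308.76
Solidarity Surcharge: 4.4% × $20448.00 = $899.71
Total withheld: $3161.73 + $308.76 + $899.71 = $4370.20
Net pay: $20448.00 − $4370.20 = $16077.80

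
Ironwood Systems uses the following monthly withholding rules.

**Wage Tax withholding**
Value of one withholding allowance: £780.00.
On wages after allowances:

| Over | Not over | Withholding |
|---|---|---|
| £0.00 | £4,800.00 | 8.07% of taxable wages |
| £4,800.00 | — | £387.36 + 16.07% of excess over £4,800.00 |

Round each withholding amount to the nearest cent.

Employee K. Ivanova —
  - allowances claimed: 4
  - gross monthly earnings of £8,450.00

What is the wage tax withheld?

£472.53

Wage Tax: taxable = £8,450.00 − 4×£780.00 = £5,330.00
  £387.36 + 16.07% × (£5,330.00 − £4,800.00) = £387.36 + 16.07% × £530.00 = £472.53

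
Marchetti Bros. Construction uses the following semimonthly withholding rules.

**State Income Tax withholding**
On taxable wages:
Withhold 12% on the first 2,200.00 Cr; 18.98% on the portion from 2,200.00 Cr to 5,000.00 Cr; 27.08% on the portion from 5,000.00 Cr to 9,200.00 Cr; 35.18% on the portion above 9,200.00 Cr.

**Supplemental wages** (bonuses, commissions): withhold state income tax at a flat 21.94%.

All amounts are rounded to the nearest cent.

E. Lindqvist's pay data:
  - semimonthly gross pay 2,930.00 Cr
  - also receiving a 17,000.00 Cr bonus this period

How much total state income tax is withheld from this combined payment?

4,132.35 Cr

State Income Tax: taxable = 2,930.00 Cr
  264.00 Cr + 18.98% × (2,930.00 Cr − 2,200.00 Cr) = 264.00 Cr + 18.98% × 730.00 Cr = 402.55 Cr
Supplemental (21.94% flat on bonus): 21.94% × 17,000.00 Cr = 3,729.80 Cr
Total state income tax: 402.55 Cr + 3,729.80 Cr = 4,132.35 Cr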